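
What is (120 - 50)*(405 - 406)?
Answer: -70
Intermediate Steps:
(120 - 50)*(405 - 406) = 70*(-1) = -70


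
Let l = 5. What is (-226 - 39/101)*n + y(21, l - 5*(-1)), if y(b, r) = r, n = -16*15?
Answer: 5488610/101 ≈ 54343.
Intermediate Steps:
n = -240
(-226 - 39/101)*n + y(21, l - 5*(-1)) = (-226 - 39/101)*(-240) + (5 - 5*(-1)) = (-226 - 39/101)*(-240) + (5 + 5) = (-226 - 1*39/101)*(-240) + 10 = (-226 - 39/101)*(-240) + 10 = -22865/101*(-240) + 10 = 5487600/101 + 10 = 5488610/101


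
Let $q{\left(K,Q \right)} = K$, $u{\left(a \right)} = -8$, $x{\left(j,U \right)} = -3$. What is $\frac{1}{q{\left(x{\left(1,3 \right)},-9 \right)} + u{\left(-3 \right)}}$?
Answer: $- \frac{1}{11} \approx -0.090909$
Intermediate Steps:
$\frac{1}{q{\left(x{\left(1,3 \right)},-9 \right)} + u{\left(-3 \right)}} = \frac{1}{-3 - 8} = \frac{1}{-11} = - \frac{1}{11}$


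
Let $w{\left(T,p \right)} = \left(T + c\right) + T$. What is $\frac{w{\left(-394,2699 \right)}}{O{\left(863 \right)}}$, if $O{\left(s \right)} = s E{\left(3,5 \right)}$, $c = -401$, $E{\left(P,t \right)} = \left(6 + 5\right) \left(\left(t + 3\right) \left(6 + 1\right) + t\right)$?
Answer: $- \frac{1189}{579073} \approx -0.0020533$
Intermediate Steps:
$E{\left(P,t \right)} = 231 + 88 t$ ($E{\left(P,t \right)} = 11 \left(\left(3 + t\right) 7 + t\right) = 11 \left(\left(21 + 7 t\right) + t\right) = 11 \left(21 + 8 t\right) = 231 + 88 t$)
$w{\left(T,p \right)} = -401 + 2 T$ ($w{\left(T,p \right)} = \left(T - 401\right) + T = \left(-401 + T\right) + T = -401 + 2 T$)
$O{\left(s \right)} = 671 s$ ($O{\left(s \right)} = s \left(231 + 88 \cdot 5\right) = s \left(231 + 440\right) = s 671 = 671 s$)
$\frac{w{\left(-394,2699 \right)}}{O{\left(863 \right)}} = \frac{-401 + 2 \left(-394\right)}{671 \cdot 863} = \frac{-401 - 788}{579073} = \left(-1189\right) \frac{1}{579073} = - \frac{1189}{579073}$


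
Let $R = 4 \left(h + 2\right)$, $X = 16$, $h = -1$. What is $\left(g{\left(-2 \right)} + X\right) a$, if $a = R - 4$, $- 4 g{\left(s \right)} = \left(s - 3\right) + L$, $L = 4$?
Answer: $0$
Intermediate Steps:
$g{\left(s \right)} = - \frac{1}{4} - \frac{s}{4}$ ($g{\left(s \right)} = - \frac{\left(s - 3\right) + 4}{4} = - \frac{\left(-3 + s\right) + 4}{4} = - \frac{1 + s}{4} = - \frac{1}{4} - \frac{s}{4}$)
$R = 4$ ($R = 4 \left(-1 + 2\right) = 4 \cdot 1 = 4$)
$a = 0$ ($a = 4 - 4 = 0$)
$\left(g{\left(-2 \right)} + X\right) a = \left(\left(- \frac{1}{4} - - \frac{1}{2}\right) + 16\right) 0 = \left(\left(- \frac{1}{4} + \frac{1}{2}\right) + 16\right) 0 = \left(\frac{1}{4} + 16\right) 0 = \frac{65}{4} \cdot 0 = 0$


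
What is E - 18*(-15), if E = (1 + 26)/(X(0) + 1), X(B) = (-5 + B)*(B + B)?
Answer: 297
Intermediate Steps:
X(B) = 2*B*(-5 + B) (X(B) = (-5 + B)*(2*B) = 2*B*(-5 + B))
E = 27 (E = (1 + 26)/(2*0*(-5 + 0) + 1) = 27/(2*0*(-5) + 1) = 27/(0 + 1) = 27/1 = 27*1 = 27)
E - 18*(-15) = 27 - 18*(-15) = 27 + 270 = 297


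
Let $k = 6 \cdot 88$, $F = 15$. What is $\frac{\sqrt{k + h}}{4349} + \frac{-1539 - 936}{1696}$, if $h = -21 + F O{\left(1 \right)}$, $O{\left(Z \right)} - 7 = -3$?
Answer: $- \frac{2475}{1696} + \frac{9 \sqrt{7}}{4349} \approx -1.4538$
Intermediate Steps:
$O{\left(Z \right)} = 4$ ($O{\left(Z \right)} = 7 - 3 = 4$)
$h = 39$ ($h = -21 + 15 \cdot 4 = -21 + 60 = 39$)
$k = 528$
$\frac{\sqrt{k + h}}{4349} + \frac{-1539 - 936}{1696} = \frac{\sqrt{528 + 39}}{4349} + \frac{-1539 - 936}{1696} = \sqrt{567} \cdot \frac{1}{4349} + \left(-1539 - 936\right) \frac{1}{1696} = 9 \sqrt{7} \cdot \frac{1}{4349} - \frac{2475}{1696} = \frac{9 \sqrt{7}}{4349} - \frac{2475}{1696} = - \frac{2475}{1696} + \frac{9 \sqrt{7}}{4349}$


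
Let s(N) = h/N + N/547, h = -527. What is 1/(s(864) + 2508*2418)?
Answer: 472608/2866057947379 ≈ 1.6490e-7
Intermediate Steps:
s(N) = -527/N + N/547
1/(s(864) + 2508*2418) = 1/((-527/864 + (1/547)*864) + 2508*2418) = 1/((-527*1/864 + 864/547) + 6064344) = 1/((-527/864 + 864/547) + 6064344) = 1/(458227/472608 + 6064344) = 1/(2866057947379/472608) = 472608/2866057947379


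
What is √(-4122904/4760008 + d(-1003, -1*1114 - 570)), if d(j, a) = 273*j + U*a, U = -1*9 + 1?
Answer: I*√92169963129690710/595001 ≈ 510.24*I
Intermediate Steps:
U = -8 (U = -9 + 1 = -8)
d(j, a) = -8*a + 273*j (d(j, a) = 273*j - 8*a = -8*a + 273*j)
√(-4122904/4760008 + d(-1003, -1*1114 - 570)) = √(-4122904/4760008 + (-8*(-1*1114 - 570) + 273*(-1003))) = √(-4122904*1/4760008 + (-8*(-1114 - 570) - 273819)) = √(-515363/595001 + (-8*(-1684) - 273819)) = √(-515363/595001 + (13472 - 273819)) = √(-515363/595001 - 260347) = √(-154907240710/595001) = I*√92169963129690710/595001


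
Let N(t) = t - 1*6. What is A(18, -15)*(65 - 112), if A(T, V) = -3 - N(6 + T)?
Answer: 987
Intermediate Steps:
N(t) = -6 + t (N(t) = t - 6 = -6 + t)
A(T, V) = -3 - T (A(T, V) = -3 - (-6 + (6 + T)) = -3 - T)
A(18, -15)*(65 - 112) = (-3 - 1*18)*(65 - 112) = (-3 - 18)*(-47) = -21*(-47) = 987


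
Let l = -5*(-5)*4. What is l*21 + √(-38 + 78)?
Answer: 2100 + 2*√10 ≈ 2106.3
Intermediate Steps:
l = 100 (l = 25*4 = 100)
l*21 + √(-38 + 78) = 100*21 + √(-38 + 78) = 2100 + √40 = 2100 + 2*√10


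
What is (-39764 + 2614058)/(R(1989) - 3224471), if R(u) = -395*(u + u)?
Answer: -2574294/4795781 ≈ -0.53678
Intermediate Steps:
R(u) = -790*u
(-39764 + 2614058)/(R(1989) - 3224471) = (-39764 + 2614058)/(-790*1989 - 3224471) = 2574294/(-1571310 - 3224471) = 2574294/(-4795781) = 2574294*(-1/4795781) = -2574294/4795781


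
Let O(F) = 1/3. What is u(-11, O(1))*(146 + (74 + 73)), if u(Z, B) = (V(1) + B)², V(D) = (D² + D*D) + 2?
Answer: 49517/9 ≈ 5501.9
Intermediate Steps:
O(F) = ⅓
V(D) = 2 + 2*D² (V(D) = (D² + D²) + 2 = 2*D² + 2 = 2 + 2*D²)
u(Z, B) = (4 + B)² (u(Z, B) = ((2 + 2*1²) + B)² = ((2 + 2*1) + B)² = ((2 + 2) + B)² = (4 + B)²)
u(-11, O(1))*(146 + (74 + 73)) = (4 + ⅓)²*(146 + (74 + 73)) = (13/3)²*(146 + 147) = (169/9)*293 = 49517/9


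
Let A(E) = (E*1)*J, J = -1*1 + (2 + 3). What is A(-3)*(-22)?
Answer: 264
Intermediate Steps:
J = 4 (J = -1 + 5 = 4)
A(E) = 4*E (A(E) = (E*1)*4 = E*4 = 4*E)
A(-3)*(-22) = (4*(-3))*(-22) = -12*(-22) = 264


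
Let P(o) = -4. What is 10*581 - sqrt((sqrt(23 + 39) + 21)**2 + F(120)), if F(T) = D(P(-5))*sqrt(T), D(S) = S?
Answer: 5810 - sqrt((21 + sqrt(62))**2 - 8*sqrt(30)) ≈ 5781.9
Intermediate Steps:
F(T) = -4*sqrt(T)
10*581 - sqrt((sqrt(23 + 39) + 21)**2 + F(120)) = 10*581 - sqrt((sqrt(23 + 39) + 21)**2 - 8*sqrt(30)) = 5810 - sqrt((sqrt(62) + 21)**2 - 8*sqrt(30)) = 5810 - sqrt((21 + sqrt(62))**2 - 8*sqrt(30))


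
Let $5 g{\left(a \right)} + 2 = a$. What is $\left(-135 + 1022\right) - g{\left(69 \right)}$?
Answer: $\frac{4368}{5} \approx 873.6$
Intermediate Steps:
$g{\left(a \right)} = - \frac{2}{5} + \frac{a}{5}$
$\left(-135 + 1022\right) - g{\left(69 \right)} = \left(-135 + 1022\right) - \left(- \frac{2}{5} + \frac{1}{5} \cdot 69\right) = 887 - \left(- \frac{2}{5} + \frac{69}{5}\right) = 887 - \frac{67}{5} = \frac{4368}{5}$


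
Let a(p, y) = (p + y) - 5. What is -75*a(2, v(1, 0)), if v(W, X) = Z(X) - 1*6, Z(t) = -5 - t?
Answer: 1050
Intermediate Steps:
v(W, X) = -11 - X (v(W, X) = (-5 - X) - 1*6 = (-5 - X) - 6 = -11 - X)
a(p, y) = -5 + p + y
-75*a(2, v(1, 0)) = -75*(-5 + 2 + (-11 - 1*0)) = -75*(-5 + 2 + (-11 + 0)) = -75*(-5 + 2 - 11) = -75*(-14) = 1050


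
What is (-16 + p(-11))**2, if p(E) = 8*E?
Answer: 10816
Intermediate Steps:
(-16 + p(-11))**2 = (-16 + 8*(-11))**2 = (-16 - 88)**2 = (-104)**2 = 10816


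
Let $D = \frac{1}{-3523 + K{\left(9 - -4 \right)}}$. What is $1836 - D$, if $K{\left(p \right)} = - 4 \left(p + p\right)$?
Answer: $\frac{6659173}{3627} \approx 1836.0$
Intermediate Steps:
$K{\left(p \right)} = - 8 p$ ($K{\left(p \right)} = - 4 \cdot 2 p = - 8 p$)
$D = - \frac{1}{3627}$ ($D = \frac{1}{-3523 - 8 \left(9 - -4\right)} = \frac{1}{-3523 - 8 \left(9 + 4\right)} = \frac{1}{-3523 - 104} = \frac{1}{-3627} = - \frac{1}{3627} \approx -0.00027571$)
$1836 - D = 1836 - - \frac{1}{3627} = 1836 + \frac{1}{3627} = \frac{6659173}{3627}$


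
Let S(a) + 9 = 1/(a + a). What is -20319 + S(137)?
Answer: -5569871/274 ≈ -20328.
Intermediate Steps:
S(a) = -9 + 1/(2*a) (S(a) = -9 + 1/(a + a) = -9 + 1/(2*a))
-20319 + S(137) = -20319 + (-9 + (½)/137) = -20319 + (-9 + (½)*(1/137)) = -20319 + (-9 + 1/274) = -20319 - 2465/274 = -5569871/274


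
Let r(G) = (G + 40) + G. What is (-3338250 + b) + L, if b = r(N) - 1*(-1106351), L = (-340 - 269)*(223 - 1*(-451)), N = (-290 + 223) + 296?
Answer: -2641867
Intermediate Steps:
N = 229 (N = -67 + 296 = 229)
r(G) = 40 + 2*G (r(G) = (40 + G) + G = 40 + 2*G)
L = -410466 (L = -609*(223 + 451) = -609*674 = -410466)
b = 1106849 (b = (40 + 2*229) - 1*(-1106351) = (40 + 458) + 1106351 = 498 + 1106351 = 1106849)
(-3338250 + b) + L = (-3338250 + 1106849) - 410466 = -2231401 - 410466 = -2641867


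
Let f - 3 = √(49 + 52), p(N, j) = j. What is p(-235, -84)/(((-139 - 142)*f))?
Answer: -63/6463 + 21*√101/6463 ≈ 0.022907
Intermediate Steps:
f = 3 + √101 (f = 3 + √(49 + 52) = 3 + √101 ≈ 13.050)
p(-235, -84)/(((-139 - 142)*f)) = -84*1/((-139 - 142)*(3 + √101)) = -84*(-1/(281*(3 + √101))) = -84/(-843 - 281*√101)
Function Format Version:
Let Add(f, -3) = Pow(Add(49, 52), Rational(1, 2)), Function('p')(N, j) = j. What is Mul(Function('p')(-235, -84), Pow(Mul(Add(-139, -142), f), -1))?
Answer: Add(Rational(-63, 6463), Mul(Rational(21, 6463), Pow(101, Rational(1, 2)))) ≈ 0.022907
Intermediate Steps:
f = Add(3, Pow(101, Rational(1, 2))) (f = Add(3, Pow(Add(49, 52), Rational(1, 2))) = Add(3, Pow(101, Rational(1, 2))) ≈ 13.050)
Mul(Function('p')(-235, -84), Pow(Mul(Add(-139, -142), f), -1)) = Mul(-84, Pow(Mul(Add(-139, -142), Add(3, Pow(101, Rational(1, 2)))), -1)) = Mul(-84, Pow(Mul(-281, Add(3, Pow(101, Rational(1, 2)))), -1)) = Mul(-84, Pow(Add(-843, Mul(-281, Pow(101, Rational(1, 2)))), -1))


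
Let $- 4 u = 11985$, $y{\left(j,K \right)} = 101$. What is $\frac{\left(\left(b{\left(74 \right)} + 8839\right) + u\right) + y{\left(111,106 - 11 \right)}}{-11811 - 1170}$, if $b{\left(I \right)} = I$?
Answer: $- \frac{24071}{51924} \approx -0.46358$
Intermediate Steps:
$u = - \frac{11985}{4}$ ($u = \left(- \frac{1}{4}\right) 11985 = - \frac{11985}{4} \approx -2996.3$)
$\frac{\left(\left(b{\left(74 \right)} + 8839\right) + u\right) + y{\left(111,106 - 11 \right)}}{-11811 - 1170} = \frac{\left(\left(74 + 8839\right) - \frac{11985}{4}\right) + 101}{-11811 - 1170} = \frac{\left(8913 - \frac{11985}{4}\right) + 101}{-12981} = \left(\frac{23667}{4} + 101\right) \left(- \frac{1}{12981}\right) = \frac{24071}{4} \left(- \frac{1}{12981}\right) = - \frac{24071}{51924}$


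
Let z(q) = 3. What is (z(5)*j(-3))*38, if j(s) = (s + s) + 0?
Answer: -684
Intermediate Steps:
j(s) = 2*s (j(s) = 2*s + 0 = 2*s)
(z(5)*j(-3))*38 = (3*(2*(-3)))*38 = (3*(-6))*38 = -18*38 = -684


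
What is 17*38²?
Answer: 24548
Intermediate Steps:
17*38² = 17*1444 = 24548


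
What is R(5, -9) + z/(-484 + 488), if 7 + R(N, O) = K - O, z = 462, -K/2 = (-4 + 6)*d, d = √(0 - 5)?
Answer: 235/2 - 4*I*√5 ≈ 117.5 - 8.9443*I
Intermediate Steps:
d = I*√5 (d = √(-5) = I*√5 ≈ 2.2361*I)
K = -4*I*√5 (K = -2*(-4 + 6)*I*√5 = -4*I*√5 ≈ -8.9443*I)
R(N, O) = -7 - O - 4*I*√5 (R(N, O) = -7 + (-4*I*√5 - O) = -7 + (-O - 4*I*√5) = -7 - O - 4*I*√5)
R(5, -9) + z/(-484 + 488) = (-7 - 1*(-9) - 4*I*√5) + 462/(-484 + 488) = (-7 + 9 - 4*I*√5) + 462/4 = (2 - 4*I*√5) + 462*(¼) = (2 - 4*I*√5) + 231/2 = 235/2 - 4*I*√5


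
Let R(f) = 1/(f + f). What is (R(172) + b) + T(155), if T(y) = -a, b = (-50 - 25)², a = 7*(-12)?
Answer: 1963897/344 ≈ 5709.0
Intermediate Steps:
a = -84
b = 5625 (b = (-75)² = 5625)
T(y) = 84 (T(y) = -1*(-84) = 84)
R(f) = 1/(2*f)
(R(172) + b) + T(155) = ((½)/172 + 5625) + 84 = ((½)*(1/172) + 5625) + 84 = (1/344 + 5625) + 84 = 1935001/344 + 84 = 1963897/344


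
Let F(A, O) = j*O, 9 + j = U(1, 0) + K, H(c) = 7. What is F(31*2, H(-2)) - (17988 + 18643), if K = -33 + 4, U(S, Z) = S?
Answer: -36890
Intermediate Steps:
K = -29
j = -37 (j = -9 + (1 - 29) = -9 - 28 = -37)
F(A, O) = -37*O
F(31*2, H(-2)) - (17988 + 18643) = -37*7 - (17988 + 18643) = -259 - 1*36631 = -259 - 36631 = -36890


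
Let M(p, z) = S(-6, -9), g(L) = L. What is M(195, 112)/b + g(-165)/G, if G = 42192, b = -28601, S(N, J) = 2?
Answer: -1601183/402244464 ≈ -0.0039806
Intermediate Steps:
M(p, z) = 2
M(195, 112)/b + g(-165)/G = 2/(-28601) - 165/42192 = 2*(-1/28601) - 165*1/42192 = -2/28601 - 55/14064 = -1601183/402244464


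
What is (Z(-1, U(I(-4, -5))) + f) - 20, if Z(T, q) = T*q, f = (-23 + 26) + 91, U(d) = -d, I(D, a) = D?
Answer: 70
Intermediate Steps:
f = 94 (f = 3 + 91 = 94)
(Z(-1, U(I(-4, -5))) + f) - 20 = (-(-1)*(-4) + 94) - 20 = (-1*4 + 94) - 20 = (-4 + 94) - 20 = 90 - 20 = 70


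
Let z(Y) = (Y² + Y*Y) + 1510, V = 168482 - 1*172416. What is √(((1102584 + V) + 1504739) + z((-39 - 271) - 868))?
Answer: √5380267 ≈ 2319.5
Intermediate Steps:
V = -3934 (V = 168482 - 172416 = -3934)
z(Y) = 1510 + 2*Y² (z(Y) = (Y² + Y²) + 1510 = 2*Y² + 1510 = 1510 + 2*Y²)
√(((1102584 + V) + 1504739) + z((-39 - 271) - 868)) = √(((1102584 - 3934) + 1504739) + (1510 + 2*((-39 - 271) - 868)²)) = √((1098650 + 1504739) + (1510 + 2*(-310 - 868)²)) = √(2603389 + (1510 + 2*(-1178)²)) = √(2603389 + (1510 + 2*1387684)) = √(2603389 + (1510 + 2775368)) = √(2603389 + 2776878) = √5380267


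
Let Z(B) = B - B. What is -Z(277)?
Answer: 0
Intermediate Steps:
Z(B) = 0
-Z(277) = -1*0 = 0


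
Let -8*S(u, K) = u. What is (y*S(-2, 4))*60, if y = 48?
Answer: 720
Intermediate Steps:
S(u, K) = -u/8
(y*S(-2, 4))*60 = (48*(-⅛*(-2)))*60 = (48*(¼))*60 = 12*60 = 720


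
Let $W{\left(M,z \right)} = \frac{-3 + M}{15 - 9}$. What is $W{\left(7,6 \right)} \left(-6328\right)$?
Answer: $- \frac{12656}{3} \approx -4218.7$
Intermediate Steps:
$W{\left(M,z \right)} = - \frac{1}{2} + \frac{M}{6}$ ($W{\left(M,z \right)} = \frac{-3 + M}{6} = \left(-3 + M\right) \frac{1}{6} = - \frac{1}{2} + \frac{M}{6}$)
$W{\left(7,6 \right)} \left(-6328\right) = \left(- \frac{1}{2} + \frac{1}{6} \cdot 7\right) \left(-6328\right) = \left(- \frac{1}{2} + \frac{7}{6}\right) \left(-6328\right) = \frac{2}{3} \left(-6328\right) = - \frac{12656}{3}$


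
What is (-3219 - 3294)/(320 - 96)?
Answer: -6513/224 ≈ -29.076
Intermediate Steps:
(-3219 - 3294)/(320 - 96) = -6513/224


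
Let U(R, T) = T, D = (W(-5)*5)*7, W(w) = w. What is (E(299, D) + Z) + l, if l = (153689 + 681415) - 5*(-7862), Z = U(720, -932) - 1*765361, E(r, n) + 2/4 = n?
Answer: 215891/2 ≈ 1.0795e+5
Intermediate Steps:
D = -175 (D = -5*5*7 = -25*7 = -175)
E(r, n) = -½ + n
Z = -766293 (Z = -932 - 1*765361 = -932 - 765361 = -766293)
l = 874414 (l = 835104 - 1*(-39310) = 835104 + 39310 = 874414)
(E(299, D) + Z) + l = ((-½ - 175) - 766293) + 874414 = (-351/2 - 766293) + 874414 = -1532937/2 + 874414 = 215891/2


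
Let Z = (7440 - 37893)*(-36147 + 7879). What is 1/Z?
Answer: 1/860845404 ≈ 1.1616e-9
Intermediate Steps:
Z = 860845404 (Z = -30453*(-28268) = 860845404)
1/Z = 1/860845404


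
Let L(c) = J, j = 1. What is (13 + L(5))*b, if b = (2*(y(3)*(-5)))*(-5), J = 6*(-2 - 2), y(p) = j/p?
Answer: -550/3 ≈ -183.33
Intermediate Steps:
y(p) = 1/p
J = -24 (J = 6*(-4) = -24)
L(c) = -24
b = 50/3 (b = (2*(-5/3))*(-5) = -10/3*(-5) = 50/3 ≈ 16.667)
(13 + L(5))*b = (13 - 24)*(50/3) = -11*50/3 = -550/3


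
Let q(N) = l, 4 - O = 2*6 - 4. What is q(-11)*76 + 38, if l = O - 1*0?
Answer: -266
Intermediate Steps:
O = -4 (O = 4 - (2*6 - 4) = 4 - (12 - 4) = 4 - 1*8 = 4 - 8 = -4)
l = -4 (l = -4 - 1*0 = -4 + 0 = -4)
q(N) = -4
q(-11)*76 + 38 = -4*76 + 38 = -304 + 38 = -266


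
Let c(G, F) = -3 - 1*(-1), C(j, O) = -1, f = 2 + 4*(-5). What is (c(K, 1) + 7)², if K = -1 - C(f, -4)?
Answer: 25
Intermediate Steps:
f = -18 (f = 2 - 20 = -18)
K = 0 (K = -1 - 1*(-1) = -1 + 1 = 0)
c(G, F) = -2 (c(G, F) = -3 + 1 = -2)
(c(K, 1) + 7)² = (-2 + 7)² = 5² = 25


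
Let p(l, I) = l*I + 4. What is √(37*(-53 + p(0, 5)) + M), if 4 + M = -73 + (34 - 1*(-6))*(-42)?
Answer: I*√3570 ≈ 59.749*I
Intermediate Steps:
p(l, I) = 4 + I*l (p(l, I) = I*l + 4 = 4 + I*l)
M = -1757 (M = -4 + (-73 + (34 - 1*(-6))*(-42)) = -4 + (-73 + (34 + 6)*(-42)) = -4 + (-73 + 40*(-42)) = -4 + (-73 - 1680) = -4 - 1753 = -1757)
√(37*(-53 + p(0, 5)) + M) = √(37*(-53 + (4 + 5*0)) - 1757) = √(37*(-53 + (4 + 0)) - 1757) = √(37*(-53 + 4) - 1757) = √(37*(-49) - 1757) = √(-1813 - 1757) = √(-3570) = I*√3570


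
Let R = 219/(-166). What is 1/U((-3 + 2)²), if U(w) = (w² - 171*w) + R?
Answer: -166/28439 ≈ -0.0058371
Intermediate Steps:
R = -219/166 (R = 219*(-1/166) = -219/166 ≈ -1.3193)
U(w) = -219/166 + w² - 171*w (U(w) = (w² - 171*w) - 219/166 = -219/166 + w² - 171*w)
1/U((-3 + 2)²) = 1/(-219/166 + ((-3 + 2)²)² - 171*(-3 + 2)²) = 1/(-219/166 + ((-1)²)² - 171*(-1)²) = 1/(-219/166 + 1² - 171*1) = 1/(-219/166 + 1 - 171) = 1/(-28439/166) = -166/28439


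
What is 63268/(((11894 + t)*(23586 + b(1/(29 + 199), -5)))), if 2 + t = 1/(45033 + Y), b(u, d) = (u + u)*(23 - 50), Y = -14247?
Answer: 3524533744/15625085475727 ≈ 0.00022557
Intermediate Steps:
b(u, d) = -54*u (b(u, d) = (2*u)*(-27) = -54*u)
t = -61571/30786 (t = -2 + 1/(45033 - 14247) = -2 + 1/30786 = -61571/30786 ≈ -2.0000)
63268/(((11894 + t)*(23586 + b(1/(29 + 199), -5)))) = 63268/(((11894 - 61571/30786)*(23586 - 54/(29 + 199)))) = 63268/((366107113*(23586 - 54/228)/30786)) = 63268/((366107113*(23586 - 54*1/228)/30786)) = 63268/((366107113*(23586 - 9/38)/30786)) = 63268/(((366107113/30786)*(896259/38))) = 63268/(15625085475727/55708) = 63268*(55708/15625085475727) = 3524533744/15625085475727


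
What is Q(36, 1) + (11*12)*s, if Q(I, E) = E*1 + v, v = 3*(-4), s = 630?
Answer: 83149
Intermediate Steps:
v = -12
Q(I, E) = -12 + E (Q(I, E) = E*1 - 12 = E - 12 = -12 + E)
Q(36, 1) + (11*12)*s = (-12 + 1) + (11*12)*630 = -11 + 132*630 = -11 + 83160 = 83149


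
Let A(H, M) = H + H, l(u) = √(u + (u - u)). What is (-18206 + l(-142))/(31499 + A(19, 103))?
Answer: -18206/31537 + I*√142/31537 ≈ -0.57729 + 0.00037785*I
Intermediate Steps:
l(u) = √u (l(u) = √(u + 0) = √u)
A(H, M) = 2*H
(-18206 + l(-142))/(31499 + A(19, 103)) = (-18206 + √(-142))/(31499 + 2*19) = (-18206 + I*√142)/(31499 + 38) = (-18206 + I*√142)/31537 = (-18206 + I*√142)*(1/31537) = -18206/31537 + I*√142/31537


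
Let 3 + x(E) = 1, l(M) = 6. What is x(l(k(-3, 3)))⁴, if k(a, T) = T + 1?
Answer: 16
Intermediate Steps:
k(a, T) = 1 + T
x(E) = -2 (x(E) = -3 + 1 = -2)
x(l(k(-3, 3)))⁴ = (-2)⁴ = 16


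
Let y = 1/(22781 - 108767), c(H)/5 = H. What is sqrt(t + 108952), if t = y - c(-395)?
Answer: sqrt(91127666826634)/28662 ≈ 333.06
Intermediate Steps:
c(H) = 5*H
y = -1/85986 (y = 1/(-85986) = -1/85986 ≈ -1.1630e-5)
t = 169822349/85986 (t = -1/85986 - 5*(-395) = -1/85986 - 1*(-1975) = -1/85986 + 1975 = 169822349/85986 ≈ 1975.0)
sqrt(t + 108952) = sqrt(169822349/85986 + 108952) = sqrt(9538169021/85986) = sqrt(91127666826634)/28662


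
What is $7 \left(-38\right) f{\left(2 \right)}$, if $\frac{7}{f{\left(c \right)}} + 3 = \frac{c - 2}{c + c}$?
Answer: $\frac{1862}{3} \approx 620.67$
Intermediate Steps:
$f{\left(c \right)} = \frac{7}{-3 + \frac{-2 + c}{2 c}}$ ($f{\left(c \right)} = \frac{7}{-3 + \frac{c - 2}{c + c}} = \frac{7}{-3 + \frac{-2 + c}{2 c}}$)
$7 \left(-38\right) f{\left(2 \right)} = 7 \left(-38\right) \left(\left(-14\right) 2 \frac{1}{2 + 5 \cdot 2}\right) = - 266 \left(\left(-14\right) 2 \frac{1}{2 + 10}\right) = - 266 \left(\left(-14\right) 2 \cdot \frac{1}{12}\right) = \left(-266\right) \left(- \frac{7}{3}\right) = \frac{1862}{3}$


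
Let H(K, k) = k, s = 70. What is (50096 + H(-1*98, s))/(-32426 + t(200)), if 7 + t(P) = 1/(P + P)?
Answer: -20066400/12973199 ≈ -1.5468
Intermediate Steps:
t(P) = -7 + 1/(2*P) (t(P) = -7 + 1/(P + P) = -7 + 1/(2*P))
(50096 + H(-1*98, s))/(-32426 + t(200)) = (50096 + 70)/(-32426 + (-7 + (1/2)/200)) = 50166/(-32426 + (-7 + (1/2)*(1/200))) = 50166/(-32426 + (-7 + 1/400)) = 50166/(-32426 - 2799/400) = 50166/(-12973199/400) = 50166*(-400/12973199) = -20066400/12973199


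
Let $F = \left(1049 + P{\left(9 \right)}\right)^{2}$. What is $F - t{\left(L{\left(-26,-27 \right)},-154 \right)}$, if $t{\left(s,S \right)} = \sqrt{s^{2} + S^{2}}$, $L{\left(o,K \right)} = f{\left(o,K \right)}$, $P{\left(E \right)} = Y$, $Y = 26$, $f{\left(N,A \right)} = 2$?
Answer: $1155625 - 2 \sqrt{5930} \approx 1.1555 \cdot 10^{6}$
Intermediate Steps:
$P{\left(E \right)} = 26$
$L{\left(o,K \right)} = 2$
$F = 1155625$ ($F = \left(1049 + 26\right)^{2} = 1075^{2} = 1155625$)
$t{\left(s,S \right)} = \sqrt{S^{2} + s^{2}}$
$F - t{\left(L{\left(-26,-27 \right)},-154 \right)} = 1155625 - \sqrt{\left(-154\right)^{2} + 2^{2}} = 1155625 - \sqrt{23716 + 4} = 1155625 - \sqrt{23720} = 1155625 - 2 \sqrt{5930}$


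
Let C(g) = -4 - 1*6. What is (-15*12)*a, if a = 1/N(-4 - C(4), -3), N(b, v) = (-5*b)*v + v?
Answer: -60/29 ≈ -2.0690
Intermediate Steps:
C(g) = -10 (C(g) = -4 - 6 = -10)
N(b, v) = v - 5*b*v (N(b, v) = -5*b*v + v = v - 5*b*v)
a = 1/87 (a = 1/(-3*(1 - 5*(-4 - 1*(-10)))) = 1/(-3*(1 - 5*(-4 + 10))) = 1/(-3*(1 - 5*6)) = 1/(-3*(1 - 30)) = 1/(-3*(-29)) = 1/87 ≈ 0.011494)
(-15*12)*a = -15*12*(1/87) = -180*1/87 = -60/29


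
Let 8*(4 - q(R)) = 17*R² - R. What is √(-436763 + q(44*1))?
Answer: I*√1763470/2 ≈ 663.98*I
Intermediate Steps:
q(R) = 4 - 17*R²/8 + R/8 (q(R) = 4 - (17*R² - R)/8 = 4 - (-R + 17*R²)/8 = 4 + (-17*R²/8 + R/8) = 4 - 17*R²/8 + R/8)
√(-436763 + q(44*1)) = √(-436763 + (4 - 17*(44*1)²/8 + (44*1)/8)) = √(-436763 + (4 - 17/8*44² + (⅛)*44)) = √(-436763 + (4 - 17/8*1936 + 11/2)) = √(-436763 + (4 - 4114 + 11/2)) = √(-436763 - 8209/2) = √(-881735/2) = I*√1763470/2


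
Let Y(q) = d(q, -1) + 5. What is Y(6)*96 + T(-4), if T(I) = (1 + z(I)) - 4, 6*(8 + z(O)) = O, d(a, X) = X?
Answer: 1117/3 ≈ 372.33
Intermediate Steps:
z(O) = -8 + O/6
T(I) = -11 + I/6 (T(I) = (1 + (-8 + I/6)) - 4 = (-7 + I/6) - 4 = -11 + I/6)
Y(q) = 4 (Y(q) = -1 + 5 = 4)
Y(6)*96 + T(-4) = 4*96 + (-11 + (1/6)*(-4)) = 384 + (-11 - 2/3) = 384 - 35/3 = 1117/3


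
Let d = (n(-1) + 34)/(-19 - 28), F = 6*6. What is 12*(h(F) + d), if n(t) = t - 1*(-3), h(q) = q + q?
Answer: 40176/47 ≈ 854.81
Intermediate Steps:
F = 36
h(q) = 2*q
n(t) = 3 + t (n(t) = t + 3 = 3 + t)
d = -36/47 (d = ((3 - 1) + 34)/(-19 - 28) = (2 + 34)/(-47) = 36*(-1/47) = -36/47 ≈ -0.76596)
12*(h(F) + d) = 12*(2*36 - 36/47) = 12*(72 - 36/47) = 12*(3348/47) = 40176/47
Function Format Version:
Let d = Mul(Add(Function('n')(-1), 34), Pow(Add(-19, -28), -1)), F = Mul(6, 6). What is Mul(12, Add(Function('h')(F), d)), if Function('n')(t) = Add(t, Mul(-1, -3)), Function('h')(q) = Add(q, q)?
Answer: Rational(40176, 47) ≈ 854.81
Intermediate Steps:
F = 36
Function('h')(q) = Mul(2, q)
Function('n')(t) = Add(3, t) (Function('n')(t) = Add(t, 3) = Add(3, t))
d = Rational(-36, 47) (d = Mul(Add(Add(3, -1), 34), Pow(Add(-19, -28), -1)) = Mul(Add(2, 34), Pow(-47, -1)) = Mul(36, Rational(-1, 47)) = Rational(-36, 47) ≈ -0.76596)
Mul(12, Add(Function('h')(F), d)) = Mul(12, Add(Mul(2, 36), Rational(-36, 47))) = Mul(12, Add(72, Rational(-36, 47))) = Mul(12, Rational(3348, 47)) = Rational(40176, 47)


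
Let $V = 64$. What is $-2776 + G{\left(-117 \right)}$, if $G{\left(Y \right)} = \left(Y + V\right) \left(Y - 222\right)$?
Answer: $15191$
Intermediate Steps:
$G{\left(Y \right)} = \left(-222 + Y\right) \left(64 + Y\right)$ ($G{\left(Y \right)} = \left(Y + 64\right) \left(Y - 222\right) = \left(64 + Y\right) \left(-222 + Y\right) = \left(-222 + Y\right) \left(64 + Y\right)$)
$-2776 + G{\left(-117 \right)} = -2776 - \left(-4278 - 13689\right) = -2776 + \left(-14208 + 13689 + 18486\right) = -2776 + 17967 = 15191$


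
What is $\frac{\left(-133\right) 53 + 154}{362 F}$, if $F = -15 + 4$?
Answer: $\frac{6895}{3982} \approx 1.7315$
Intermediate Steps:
$F = -11$
$\frac{\left(-133\right) 53 + 154}{362 F} = \frac{\left(-133\right) 53 + 154}{362 \left(-11\right)} = \frac{-7049 + 154}{-3982} = \left(-6895\right) \left(- \frac{1}{3982}\right) = \frac{6895}{3982}$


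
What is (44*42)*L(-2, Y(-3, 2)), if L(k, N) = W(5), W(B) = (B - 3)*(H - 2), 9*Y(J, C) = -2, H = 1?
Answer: -3696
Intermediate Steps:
Y(J, C) = -2/9 (Y(J, C) = (⅑)*(-2) = -2/9)
W(B) = 3 - B (W(B) = (B - 3)*(1 - 2) = (-3 + B)*(-1) = 3 - B)
L(k, N) = -2 (L(k, N) = 3 - 1*5 = 3 - 5 = -2)
(44*42)*L(-2, Y(-3, 2)) = (44*42)*(-2) = 1848*(-2) = -3696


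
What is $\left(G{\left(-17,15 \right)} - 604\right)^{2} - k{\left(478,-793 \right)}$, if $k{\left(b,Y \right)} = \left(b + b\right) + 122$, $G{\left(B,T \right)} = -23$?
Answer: $392051$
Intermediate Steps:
$k{\left(b,Y \right)} = 122 + 2 b$ ($k{\left(b,Y \right)} = 2 b + 122 = 122 + 2 b$)
$\left(G{\left(-17,15 \right)} - 604\right)^{2} - k{\left(478,-793 \right)} = \left(-23 - 604\right)^{2} - \left(122 + 2 \cdot 478\right) = \left(-627\right)^{2} - \left(122 + 956\right) = 393129 - 1078 = 392051$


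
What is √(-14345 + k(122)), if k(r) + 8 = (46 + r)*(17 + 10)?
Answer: I*√9817 ≈ 99.081*I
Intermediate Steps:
k(r) = 1234 + 27*r (k(r) = -8 + (46 + r)*(17 + 10) = -8 + (46 + r)*27 = -8 + (1242 + 27*r) = 1234 + 27*r)
√(-14345 + k(122)) = √(-14345 + (1234 + 27*122)) = √(-14345 + (1234 + 3294)) = √(-14345 + 4528) = √(-9817) = I*√9817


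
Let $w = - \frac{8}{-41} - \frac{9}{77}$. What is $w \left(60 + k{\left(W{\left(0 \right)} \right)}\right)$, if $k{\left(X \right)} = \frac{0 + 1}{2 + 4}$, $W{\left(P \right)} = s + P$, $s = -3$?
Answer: $\frac{89167}{18942} \approx 4.7074$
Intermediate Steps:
$w = \frac{247}{3157}$ ($w = \left(-8\right) \left(- \frac{1}{41}\right) - \frac{9}{77} = \frac{8}{41} - \frac{9}{77} = \frac{247}{3157} \approx 0.078239$)
$W{\left(P \right)} = -3 + P$
$k{\left(X \right)} = \frac{1}{6}$ ($k{\left(X \right)} = 1 \cdot \frac{1}{6} = \frac{1}{6}$)
$w \left(60 + k{\left(W{\left(0 \right)} \right)}\right) = \frac{247 \left(60 + \frac{1}{6}\right)}{3157} = \frac{247}{3157} \cdot \frac{361}{6} = \frac{89167}{18942}$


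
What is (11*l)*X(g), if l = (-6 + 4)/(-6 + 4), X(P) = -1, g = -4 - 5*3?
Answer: -11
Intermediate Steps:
g = -19 (g = -4 - 15 = -19)
l = 1 (l = -2/(-2) = -2*(-½) = 1)
(11*l)*X(g) = (11*1)*(-1) = 11*(-1) = -11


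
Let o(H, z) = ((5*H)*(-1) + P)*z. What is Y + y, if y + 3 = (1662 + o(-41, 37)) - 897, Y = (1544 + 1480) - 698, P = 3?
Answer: 10784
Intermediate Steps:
o(H, z) = z*(3 - 5*H) (o(H, z) = ((5*H)*(-1) + 3)*z = (-5*H + 3)*z = (3 - 5*H)*z = z*(3 - 5*H))
Y = 2326 (Y = 3024 - 698 = 2326)
y = 8458 (y = -3 + ((1662 + 37*(3 - 5*(-41))) - 897) = -3 + ((1662 + 37*(3 + 205)) - 897) = -3 + ((1662 + 37*208) - 897) = -3 + ((1662 + 7696) - 897) = -3 + (9358 - 897) = -3 + 8461 = 8458)
Y + y = 2326 + 8458 = 10784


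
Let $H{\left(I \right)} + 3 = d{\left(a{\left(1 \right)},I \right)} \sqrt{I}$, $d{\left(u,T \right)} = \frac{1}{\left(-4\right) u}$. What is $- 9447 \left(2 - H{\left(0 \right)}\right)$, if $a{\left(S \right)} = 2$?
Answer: $-47235$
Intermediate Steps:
$d{\left(u,T \right)} = - \frac{1}{4 u}$
$H{\left(I \right)} = -3 - \frac{\sqrt{I}}{8}$ ($H{\left(I \right)} = -3 + - \frac{1}{4 \cdot 2} \sqrt{I} = -3 + \left(- \frac{1}{4}\right) \frac{1}{2} \sqrt{I} = -3 - \frac{\sqrt{I}}{8}$)
$- 9447 \left(2 - H{\left(0 \right)}\right) = - 9447 \left(2 - \left(-3 - \frac{\sqrt{0}}{8}\right)\right) = - 9447 \left(2 - \left(-3 - 0\right)\right) = - 9447 \left(2 - \left(-3 + 0\right)\right) = - 9447 \left(2 - -3\right) = - 9447 \left(2 + 3\right) = \left(-9447\right) 5 = -47235$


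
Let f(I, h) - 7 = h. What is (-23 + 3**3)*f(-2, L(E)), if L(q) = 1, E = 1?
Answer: 32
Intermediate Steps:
f(I, h) = 7 + h
(-23 + 3**3)*f(-2, L(E)) = (-23 + 3**3)*(7 + 1) = (-23 + 27)*8 = 4*8 = 32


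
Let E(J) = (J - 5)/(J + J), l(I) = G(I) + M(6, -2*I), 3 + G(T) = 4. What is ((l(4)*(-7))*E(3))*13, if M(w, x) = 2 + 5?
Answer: 728/3 ≈ 242.67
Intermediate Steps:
M(w, x) = 7
G(T) = 1 (G(T) = -3 + 4 = 1)
l(I) = 8 (l(I) = 1 + 7 = 8)
E(J) = (-5 + J)/(2*J) (E(J) = (-5 + J)/((2*J)) = (-5 + J)*(1/(2*J)) = (-5 + J)/(2*J))
((l(4)*(-7))*E(3))*13 = ((8*(-7))*((1/2)*(-5 + 3)/3))*13 = -28*(-2)/3*13 = -56*(-1/3)*13 = (56/3)*13 = 728/3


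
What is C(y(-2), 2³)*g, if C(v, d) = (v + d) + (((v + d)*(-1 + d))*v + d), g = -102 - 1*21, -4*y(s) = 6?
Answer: 26445/4 ≈ 6611.3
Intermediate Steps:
y(s) = -3/2 (y(s) = -¼*6 = -3/2)
g = -123 (g = -102 - 21 = -123)
C(v, d) = v + 2*d + v*(-1 + d)*(d + v) (C(v, d) = (d + v) + (((d + v)*(-1 + d))*v + d) = (d + v) + (((-1 + d)*(d + v))*v + d) = (d + v) + (v*(-1 + d)*(d + v) + d) = (d + v) + (d + v*(-1 + d)*(d + v)) = v + 2*d + v*(-1 + d)*(d + v))
C(y(-2), 2³)*g = (-3/2 - (-3/2)² + 2*2³ + 2³*(-3/2)² - 3*(2³)²/2 - 1*2³*(-3/2))*(-123) = (-3/2 - 1*9/4 + 2*8 + 8*(9/4) - 3/2*8² - 1*8*(-3/2))*(-123) = (-3/2 - 9/4 + 16 + 18 - 3/2*64 + 12)*(-123) = (-3/2 - 9/4 + 16 + 18 - 96 + 12)*(-123) = -215/4*(-123) = 26445/4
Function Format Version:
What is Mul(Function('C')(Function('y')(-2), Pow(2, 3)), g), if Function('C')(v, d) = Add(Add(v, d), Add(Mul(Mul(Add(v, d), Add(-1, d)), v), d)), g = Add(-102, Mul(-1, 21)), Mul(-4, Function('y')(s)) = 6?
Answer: Rational(26445, 4) ≈ 6611.3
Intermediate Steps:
Function('y')(s) = Rational(-3, 2) (Function('y')(s) = Mul(Rational(-1, 4), 6) = Rational(-3, 2))
g = -123 (g = Add(-102, -21) = -123)
Function('C')(v, d) = Add(v, Mul(2, d), Mul(v, Add(-1, d), Add(d, v))) (Function('C')(v, d) = Add(Add(d, v), Add(Mul(Mul(Add(d, v), Add(-1, d)), v), d)) = Add(Add(d, v), Add(Mul(Mul(Add(-1, d), Add(d, v)), v), d)) = Add(Add(d, v), Add(Mul(v, Add(-1, d), Add(d, v)), d)) = Add(Add(d, v), Add(d, Mul(v, Add(-1, d), Add(d, v)))) = Add(v, Mul(2, d), Mul(v, Add(-1, d), Add(d, v))))
Mul(Function('C')(Function('y')(-2), Pow(2, 3)), g) = Mul(Add(Rational(-3, 2), Mul(-1, Pow(Rational(-3, 2), 2)), Mul(2, Pow(2, 3)), Mul(Pow(2, 3), Pow(Rational(-3, 2), 2)), Mul(Rational(-3, 2), Pow(Pow(2, 3), 2)), Mul(-1, Pow(2, 3), Rational(-3, 2))), -123) = Mul(Add(Rational(-3, 2), Mul(-1, Rational(9, 4)), Mul(2, 8), Mul(8, Rational(9, 4)), Mul(Rational(-3, 2), Pow(8, 2)), Mul(-1, 8, Rational(-3, 2))), -123) = Mul(Add(Rational(-3, 2), Rational(-9, 4), 16, 18, Mul(Rational(-3, 2), 64), 12), -123) = Mul(Add(Rational(-3, 2), Rational(-9, 4), 16, 18, -96, 12), -123) = Mul(Rational(-215, 4), -123) = Rational(26445, 4)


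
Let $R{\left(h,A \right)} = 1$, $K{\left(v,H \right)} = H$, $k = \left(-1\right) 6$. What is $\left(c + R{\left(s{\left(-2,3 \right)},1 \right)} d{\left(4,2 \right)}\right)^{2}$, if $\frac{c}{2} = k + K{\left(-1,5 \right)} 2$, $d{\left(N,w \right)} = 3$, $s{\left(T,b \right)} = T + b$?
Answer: $121$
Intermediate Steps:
$k = -6$
$c = 8$ ($c = 2 \left(-6 + 5 \cdot 2\right) = 2 \left(-6 + 10\right) = 2 \cdot 4 = 8$)
$\left(c + R{\left(s{\left(-2,3 \right)},1 \right)} d{\left(4,2 \right)}\right)^{2} = \left(8 + 1 \cdot 3\right)^{2} = \left(8 + 3\right)^{2} = 11^{2} = 121$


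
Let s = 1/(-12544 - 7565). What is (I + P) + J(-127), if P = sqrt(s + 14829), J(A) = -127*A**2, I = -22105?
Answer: -2070488 + 14*sqrt(30594033690)/20109 ≈ -2.0704e+6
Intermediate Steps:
s = -1/20109 (s = 1/(-20109) = -1/20109 ≈ -4.9729e-5)
P = 14*sqrt(30594033690)/20109 (P = sqrt(-1/20109 + 14829) = sqrt(298196360/20109) = 14*sqrt(30594033690)/20109 ≈ 121.77)
(I + P) + J(-127) = (-22105 + 14*sqrt(30594033690)/20109) - 127*(-127)**2 = (-22105 + 14*sqrt(30594033690)/20109) - 127*16129 = (-22105 + 14*sqrt(30594033690)/20109) - 2048383 = -2070488 + 14*sqrt(30594033690)/20109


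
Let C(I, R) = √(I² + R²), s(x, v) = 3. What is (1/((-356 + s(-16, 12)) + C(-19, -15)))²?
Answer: (-353 + √586)⁻² ≈ 9.2503e-6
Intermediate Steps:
(1/((-356 + s(-16, 12)) + C(-19, -15)))² = (1/((-356 + 3) + √((-19)² + (-15)²)))² = (1/(-353 + √(361 + 225)))² = (1/(-353 + √586))² = (-353 + √586)⁻²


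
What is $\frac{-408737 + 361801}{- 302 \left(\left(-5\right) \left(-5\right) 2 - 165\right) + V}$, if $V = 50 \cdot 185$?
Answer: $- \frac{11734}{10995} \approx -1.0672$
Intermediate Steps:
$V = 9250$
$\frac{-408737 + 361801}{- 302 \left(\left(-5\right) \left(-5\right) 2 - 165\right) + V} = \frac{-408737 + 361801}{- 302 \left(\left(-5\right) \left(-5\right) 2 - 165\right) + 9250} = - \frac{46936}{- 302 \left(25 \cdot 2 - 165\right) + 9250} = - \frac{46936}{- 302 \left(50 - 165\right) + 9250} = - \frac{46936}{\left(-302\right) \left(-115\right) + 9250} = - \frac{46936}{34730 + 9250} = - \frac{46936}{43980} = \left(-46936\right) \frac{1}{43980} = - \frac{11734}{10995}$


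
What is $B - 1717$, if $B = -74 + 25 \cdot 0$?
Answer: $-1791$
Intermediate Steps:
$B = -74$ ($B = -74 + 0 = -74$)
$B - 1717 = -74 - 1717 = -1791$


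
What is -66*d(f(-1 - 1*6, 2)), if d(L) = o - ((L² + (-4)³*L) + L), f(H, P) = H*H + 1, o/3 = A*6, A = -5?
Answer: -36960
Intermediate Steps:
o = -90 (o = 3*(-5*6) = 3*(-30) = -90)
f(H, P) = 1 + H² (f(H, P) = H² + 1 = 1 + H²)
d(L) = -90 - L² + 63*L (d(L) = -90 - ((L² + (-4)³*L) + L) = -90 - ((L² - 64*L) + L) = -90 - (L² - 63*L) = -90 + (-L² + 63*L) = -90 - L² + 63*L)
-66*d(f(-1 - 1*6, 2)) = -66*(-90 - (1 + (-1 - 1*6)²)² + 63*(1 + (-1 - 1*6)²)) = -66*(-90 - (1 + (-1 - 6)²)² + 63*(1 + (-1 - 6)²)) = -66*(-90 - (1 + (-7)²)² + 63*(1 + (-7)²)) = -66*(-90 - (1 + 49)² + 63*(1 + 49)) = -66*(-90 - 1*50² + 63*50) = -66*(-90 - 1*2500 + 3150) = -66*(-90 - 2500 + 3150) = -66*560 = -36960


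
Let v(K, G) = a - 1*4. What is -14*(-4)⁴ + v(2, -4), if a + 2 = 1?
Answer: -3589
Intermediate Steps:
a = -1 (a = -2 + 1 = -1)
v(K, G) = -5 (v(K, G) = -1 - 1*4 = -1 - 4 = -5)
-14*(-4)⁴ + v(2, -4) = -14*(-4)⁴ - 5 = -14*256 - 5 = -3584 - 5 = -3589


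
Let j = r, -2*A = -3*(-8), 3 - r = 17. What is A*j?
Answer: 168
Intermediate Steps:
r = -14 (r = 3 - 1*17 = 3 - 17 = -14)
A = -12 (A = -(-3)*(-8)/2 = -½*24 = -12)
j = -14
A*j = -12*(-14) = 168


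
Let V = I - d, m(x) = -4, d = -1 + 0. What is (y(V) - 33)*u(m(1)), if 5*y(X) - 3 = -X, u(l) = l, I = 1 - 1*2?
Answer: 648/5 ≈ 129.60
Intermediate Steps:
d = -1
I = -1 (I = 1 - 2 = -1)
V = 0 (V = -1 - 1*(-1) = -1 + 1 = 0)
y(X) = ⅗ - X/5 (y(X) = ⅗ + (-X)/5 = ⅗ - X/5)
(y(V) - 33)*u(m(1)) = ((⅗ - ⅕*0) - 33)*(-4) = ((⅗ + 0) - 33)*(-4) = (⅗ - 33)*(-4) = -162/5*(-4) = 648/5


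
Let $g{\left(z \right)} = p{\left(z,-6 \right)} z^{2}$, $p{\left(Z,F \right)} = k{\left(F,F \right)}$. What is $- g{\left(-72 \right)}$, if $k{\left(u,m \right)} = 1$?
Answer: $-5184$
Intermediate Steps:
$p{\left(Z,F \right)} = 1$
$g{\left(z \right)} = z^{2}$ ($g{\left(z \right)} = 1 z^{2} = z^{2}$)
$- g{\left(-72 \right)} = - \left(-72\right)^{2} = \left(-1\right) 5184 = -5184$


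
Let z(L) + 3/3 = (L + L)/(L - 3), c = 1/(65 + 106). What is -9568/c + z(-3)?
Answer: -1636128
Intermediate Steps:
c = 1/171 ≈ 0.0058480
z(L) = -1 + 2*L/(-3 + L) (z(L) = -1 + (L + L)/(L - 3) = -1 + (2*L)/(-3 + L) = -1 + 2*L/(-3 + L))
-9568/c + z(-3) = -9568/1/171 + (3 - 3)/(-3 - 3) = -9568*171 + 0/(-6) = -92*17784 - ⅙*0 = -1636128 + 0 = -1636128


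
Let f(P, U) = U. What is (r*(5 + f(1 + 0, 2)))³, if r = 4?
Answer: 21952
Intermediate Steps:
(r*(5 + f(1 + 0, 2)))³ = (4*(5 + 2))³ = (4*7)³ = 28³ = 21952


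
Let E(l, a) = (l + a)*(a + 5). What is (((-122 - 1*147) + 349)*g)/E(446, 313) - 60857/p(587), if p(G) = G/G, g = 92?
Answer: -319316519/5247 ≈ -60857.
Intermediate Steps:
p(G) = 1
E(l, a) = (5 + a)*(a + l) (E(l, a) = (a + l)*(5 + a) = (5 + a)*(a + l))
(((-122 - 1*147) + 349)*g)/E(446, 313) - 60857/p(587) = (((-122 - 1*147) + 349)*92)/(313**2 + 5*313 + 5*446 + 313*446) - 60857/1 = (((-122 - 147) + 349)*92)/(97969 + 1565 + 2230 + 139598) - 60857*1 = ((-269 + 349)*92)/241362 - 60857 = (80*92)*(1/241362) - 60857 = 7360*(1/241362) - 60857 = 160/5247 - 60857 = -319316519/5247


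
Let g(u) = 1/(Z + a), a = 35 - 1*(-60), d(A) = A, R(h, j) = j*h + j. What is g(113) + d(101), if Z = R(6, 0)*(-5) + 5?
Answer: 10101/100 ≈ 101.01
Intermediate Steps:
R(h, j) = j + h*j (R(h, j) = h*j + j = j + h*j)
a = 95 (a = 35 + 60 = 95)
Z = 5 (Z = (0*(1 + 6))*(-5) + 5 = (0*7)*(-5) + 5 = 0*(-5) + 5 = 0 + 5 = 5)
g(u) = 1/100 (g(u) = 1/(5 + 95) = 1/100)
g(113) + d(101) = 1/100 + 101 = 10101/100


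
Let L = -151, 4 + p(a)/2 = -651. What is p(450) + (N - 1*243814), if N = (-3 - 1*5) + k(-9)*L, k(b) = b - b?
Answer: -245132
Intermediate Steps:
p(a) = -1310 (p(a) = -8 + 2*(-651) = -8 - 1302 = -1310)
k(b) = 0
N = -8 (N = (-3 - 1*5) + 0*(-151) = (-3 - 5) + 0 = -8 + 0 = -8)
p(450) + (N - 1*243814) = -1310 + (-8 - 1*243814) = -1310 + (-8 - 243814) = -1310 - 243822 = -245132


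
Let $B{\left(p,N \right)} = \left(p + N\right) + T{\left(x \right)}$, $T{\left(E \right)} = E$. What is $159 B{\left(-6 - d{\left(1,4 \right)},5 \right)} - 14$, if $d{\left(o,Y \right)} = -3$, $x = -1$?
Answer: $145$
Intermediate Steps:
$B{\left(p,N \right)} = -1 + N + p$ ($B{\left(p,N \right)} = \left(p + N\right) - 1 = \left(N + p\right) - 1 = -1 + N + p$)
$159 B{\left(-6 - d{\left(1,4 \right)},5 \right)} - 14 = 159 \left(-1 + 5 - 3\right) - 14 = 159 \cdot 1 - 14 = 159 - 14 = 145$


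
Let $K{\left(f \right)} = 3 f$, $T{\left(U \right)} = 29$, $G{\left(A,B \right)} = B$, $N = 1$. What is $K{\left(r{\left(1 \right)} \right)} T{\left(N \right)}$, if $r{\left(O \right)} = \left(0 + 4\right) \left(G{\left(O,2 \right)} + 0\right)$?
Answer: $696$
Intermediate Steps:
$r{\left(O \right)} = 8$ ($r{\left(O \right)} = \left(0 + 4\right) \left(2 + 0\right) = 4 \cdot 2 = 8$)
$K{\left(r{\left(1 \right)} \right)} T{\left(N \right)} = 3 \cdot 8 \cdot 29 = 24 \cdot 29 = 696$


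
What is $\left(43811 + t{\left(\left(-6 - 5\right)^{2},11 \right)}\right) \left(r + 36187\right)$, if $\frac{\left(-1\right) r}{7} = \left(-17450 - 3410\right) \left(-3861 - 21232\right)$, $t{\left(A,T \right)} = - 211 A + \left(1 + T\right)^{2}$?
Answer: $-67506340631352$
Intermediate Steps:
$t{\left(A,T \right)} = \left(1 + T\right)^{2} - 211 A$
$r = -3664079860$ ($r = - 7 \left(-17450 - 3410\right) \left(-3861 - 21232\right) = - 7 \left(\left(-20860\right) \left(-25093\right)\right) = \left(-7\right) 523439980 = -3664079860$)
$\left(43811 + t{\left(\left(-6 - 5\right)^{2},11 \right)}\right) \left(r + 36187\right) = \left(43811 - \left(- \left(1 + 11\right)^{2} + 211 \left(-6 - 5\right)^{2}\right)\right) \left(-3664079860 + 36187\right) = \left(43811 + \left(12^{2} - 211 \left(-11\right)^{2}\right)\right) \left(-3664043673\right) = \left(43811 + \left(144 - 25531\right)\right) \left(-3664043673\right) = \left(43811 - 25387\right) \left(-3664043673\right) = 18424 \left(-3664043673\right) = -67506340631352$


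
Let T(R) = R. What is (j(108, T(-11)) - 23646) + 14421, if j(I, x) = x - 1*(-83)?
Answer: -9153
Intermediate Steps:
j(I, x) = 83 + x (j(I, x) = x + 83 = 83 + x)
(j(108, T(-11)) - 23646) + 14421 = ((83 - 11) - 23646) + 14421 = (72 - 23646) + 14421 = -23574 + 14421 = -9153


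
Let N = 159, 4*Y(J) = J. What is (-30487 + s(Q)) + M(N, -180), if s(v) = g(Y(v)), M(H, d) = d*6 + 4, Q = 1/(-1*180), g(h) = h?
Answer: -22725361/720 ≈ -31563.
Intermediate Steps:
Y(J) = J/4
Q = -1/180 (Q = 1/(-180) = -1/180 ≈ -0.0055556)
M(H, d) = 4 + 6*d (M(H, d) = 6*d + 4 = 4 + 6*d)
s(v) = v/4
(-30487 + s(Q)) + M(N, -180) = (-30487 + (1/4)*(-1/180)) + (4 + 6*(-180)) = (-30487 - 1/720) + (4 - 1080) = -21950641/720 - 1076 = -22725361/720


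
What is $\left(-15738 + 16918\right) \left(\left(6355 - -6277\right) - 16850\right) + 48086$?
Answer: $-4929154$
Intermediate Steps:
$\left(-15738 + 16918\right) \left(\left(6355 - -6277\right) - 16850\right) + 48086 = 1180 \left(\left(6355 + 6277\right) - 16850\right) + 48086 = 1180 \left(12632 - 16850\right) + 48086 = 1180 \left(-4218\right) + 48086 = -4977240 + 48086 = -4929154$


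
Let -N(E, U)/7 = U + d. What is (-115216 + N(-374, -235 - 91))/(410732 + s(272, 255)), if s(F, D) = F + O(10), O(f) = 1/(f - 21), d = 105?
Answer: -1250359/4521043 ≈ -0.27656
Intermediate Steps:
O(f) = 1/(-21 + f)
s(F, D) = -1/11 + F (s(F, D) = F + 1/(-21 + 10) = F + 1/(-11) = F - 1/11 = -1/11 + F)
N(E, U) = -735 - 7*U (N(E, U) = -7*(U + 105) = -7*(105 + U) = -735 - 7*U)
(-115216 + N(-374, -235 - 91))/(410732 + s(272, 255)) = (-115216 + (-735 - 7*(-235 - 91)))/(410732 + (-1/11 + 272)) = (-115216 + (-735 - 7*(-326)))/(410732 + 2991/11) = (-115216 + (-735 + 2282))/(4521043/11) = (-115216 + 1547)*(11/4521043) = -113669*11/4521043 = -1250359/4521043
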